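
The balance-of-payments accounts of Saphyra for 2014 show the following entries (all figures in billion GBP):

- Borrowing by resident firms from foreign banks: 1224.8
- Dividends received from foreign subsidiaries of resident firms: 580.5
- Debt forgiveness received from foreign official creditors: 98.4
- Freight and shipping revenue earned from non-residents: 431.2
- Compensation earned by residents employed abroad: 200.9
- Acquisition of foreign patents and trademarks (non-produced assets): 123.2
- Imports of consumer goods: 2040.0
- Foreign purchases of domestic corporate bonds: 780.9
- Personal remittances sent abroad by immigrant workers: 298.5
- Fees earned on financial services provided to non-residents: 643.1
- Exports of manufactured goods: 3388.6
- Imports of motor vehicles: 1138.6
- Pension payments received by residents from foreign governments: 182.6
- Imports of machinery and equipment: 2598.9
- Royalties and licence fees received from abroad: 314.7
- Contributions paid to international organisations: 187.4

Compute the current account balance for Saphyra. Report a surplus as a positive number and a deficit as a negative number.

Goods: -2598.9 - 1138.6 - 2040.0 + 3388.6 = -2388.9
Services: 643.1 + 314.7 + 431.2 = 1389.0
Primary income: 580.5 + 200.9 = 781.4
Secondary income: -187.4 - 298.5 + 182.6 = -303.3
Current account = (-2388.9) + 1389.0 + 781.4 + (-303.3) = -521.8
(Excluded from the current account — financial account: borrowing by resident firms from foreign banks 1224.8, foreign purchases of domestic corporate bonds 780.9; capital account: debt forgiveness received from foreign official creditors 98.4, acquisition of foreign patents and trademarks (non-produced assets) 123.2.)

-521.8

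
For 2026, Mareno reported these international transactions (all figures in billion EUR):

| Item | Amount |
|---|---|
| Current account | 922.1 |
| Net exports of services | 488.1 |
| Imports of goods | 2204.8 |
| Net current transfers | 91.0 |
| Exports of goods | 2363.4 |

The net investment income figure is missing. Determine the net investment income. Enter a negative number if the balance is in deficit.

Current account = goods balance + services balance + net primary income + net secondary income
Sum of the known components = 737.7
Net investment income = CA - (known components) = 922.1 - 737.7 = 184.4

184.4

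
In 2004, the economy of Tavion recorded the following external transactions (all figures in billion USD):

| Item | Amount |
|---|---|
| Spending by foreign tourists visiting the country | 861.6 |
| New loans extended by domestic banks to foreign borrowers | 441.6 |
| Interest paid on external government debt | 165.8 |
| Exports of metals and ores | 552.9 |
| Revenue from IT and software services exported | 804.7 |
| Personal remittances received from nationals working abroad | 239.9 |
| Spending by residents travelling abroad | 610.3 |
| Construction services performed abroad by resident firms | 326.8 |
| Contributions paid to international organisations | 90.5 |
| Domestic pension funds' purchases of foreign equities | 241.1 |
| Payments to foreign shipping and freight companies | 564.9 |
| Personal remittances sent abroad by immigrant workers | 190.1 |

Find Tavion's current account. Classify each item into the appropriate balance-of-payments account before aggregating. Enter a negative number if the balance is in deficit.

1164.3

Goods: 552.9
Services: -610.3 + 804.7 + 861.6 - 564.9 + 326.8 = 817.9
Primary income: -165.8
Secondary income: -90.5 - 190.1 + 239.9 = -40.7
Current account = 552.9 + 817.9 + (-165.8) + (-40.7) = 1164.3
(Excluded from the current account — financial account: new loans extended by domestic banks to foreign borrowers 441.6, domestic pension funds' purchases of foreign equities 241.1.)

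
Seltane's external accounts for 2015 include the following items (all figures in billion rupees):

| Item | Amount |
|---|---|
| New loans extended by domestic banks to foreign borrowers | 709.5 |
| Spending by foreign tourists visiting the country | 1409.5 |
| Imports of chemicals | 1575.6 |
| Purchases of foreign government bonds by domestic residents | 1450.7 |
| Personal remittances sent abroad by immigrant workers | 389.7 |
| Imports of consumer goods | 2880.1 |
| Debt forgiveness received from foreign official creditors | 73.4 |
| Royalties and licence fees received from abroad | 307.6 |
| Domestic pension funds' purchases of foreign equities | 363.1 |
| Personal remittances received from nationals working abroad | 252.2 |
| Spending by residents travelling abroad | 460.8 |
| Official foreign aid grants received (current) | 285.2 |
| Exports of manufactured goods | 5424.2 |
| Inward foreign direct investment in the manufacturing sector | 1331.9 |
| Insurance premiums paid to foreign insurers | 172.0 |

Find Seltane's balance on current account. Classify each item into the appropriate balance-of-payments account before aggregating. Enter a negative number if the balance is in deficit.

Goods: 5424.2 - 2880.1 - 1575.6 = 968.5
Services: 1409.5 + 307.6 - 460.8 - 172.0 = 1084.3
Secondary income: 285.2 + 252.2 - 389.7 = 147.7
Current account = 968.5 + 1084.3 + 147.7 = 2200.5
(Excluded from the current account — financial account: new loans extended by domestic banks to foreign borrowers 709.5, purchases of foreign government bonds by domestic residents 1450.7, domestic pension funds' purchases of foreign equities 363.1, inward foreign direct investment in the manufacturing sector 1331.9; capital account: debt forgiveness received from foreign official creditors 73.4.)

2200.5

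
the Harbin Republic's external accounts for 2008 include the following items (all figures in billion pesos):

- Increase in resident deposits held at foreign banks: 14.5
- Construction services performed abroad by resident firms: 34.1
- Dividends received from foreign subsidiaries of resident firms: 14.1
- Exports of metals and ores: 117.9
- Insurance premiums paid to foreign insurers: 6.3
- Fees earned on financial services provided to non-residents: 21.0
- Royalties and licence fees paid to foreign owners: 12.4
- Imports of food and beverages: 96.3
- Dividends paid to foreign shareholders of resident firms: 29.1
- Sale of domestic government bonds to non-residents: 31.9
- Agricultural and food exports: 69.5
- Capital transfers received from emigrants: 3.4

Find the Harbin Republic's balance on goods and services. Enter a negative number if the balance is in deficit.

Goods: 117.9 - 96.3 + 69.5 = 91.1
Services: -12.4 - 6.3 + 21.0 + 34.1 = 36.4
Trade balance = 91.1 + 36.4 = 127.5
(Excluded from the trade balance — financial account: increase in resident deposits held at foreign banks 14.5, sale of domestic government bonds to non-residents 31.9; primary income: dividends received from foreign subsidiaries of resident firms 14.1, dividends paid to foreign shareholders of resident firms 29.1; capital account: capital transfers received from emigrants 3.4.)

127.5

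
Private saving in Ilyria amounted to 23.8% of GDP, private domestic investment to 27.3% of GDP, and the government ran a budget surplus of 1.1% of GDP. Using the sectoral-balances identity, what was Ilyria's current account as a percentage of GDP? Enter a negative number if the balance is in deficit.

-2.4

By the sectoral-balances identity, CA = (S_private - I) + (T - G).
Private balance = 23.8 - 27.3 = -3.5
Government balance (T - G) = 1.1
CA = -3.5 + 1.1 = -2.4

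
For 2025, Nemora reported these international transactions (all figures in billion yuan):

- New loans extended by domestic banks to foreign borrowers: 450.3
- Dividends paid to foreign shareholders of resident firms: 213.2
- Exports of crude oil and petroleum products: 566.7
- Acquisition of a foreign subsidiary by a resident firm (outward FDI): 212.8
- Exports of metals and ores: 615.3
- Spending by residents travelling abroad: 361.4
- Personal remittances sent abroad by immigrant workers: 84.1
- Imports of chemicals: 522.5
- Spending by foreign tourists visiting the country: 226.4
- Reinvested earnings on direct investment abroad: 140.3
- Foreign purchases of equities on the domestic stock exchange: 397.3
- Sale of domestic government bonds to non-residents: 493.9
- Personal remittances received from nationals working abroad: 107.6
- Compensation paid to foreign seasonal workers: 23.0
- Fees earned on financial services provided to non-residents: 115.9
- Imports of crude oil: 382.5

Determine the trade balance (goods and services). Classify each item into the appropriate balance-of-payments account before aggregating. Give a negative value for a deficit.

Goods: 615.3 - 522.5 - 382.5 + 566.7 = 277.0
Services: 115.9 - 361.4 + 226.4 = -19.1
Trade balance = 277.0 + (-19.1) = 257.9
(Excluded from the trade balance — financial account: new loans extended by domestic banks to foreign borrowers 450.3, acquisition of a foreign subsidiary by a resident firm (outward FDI) 212.8, foreign purchases of equities on the domestic stock exchange 397.3, sale of domestic government bonds to non-residents 493.9; primary income: dividends paid to foreign shareholders of resident firms 213.2, reinvested earnings on direct investment abroad 140.3, compensation paid to foreign seasonal workers 23.0; secondary income: personal remittances sent abroad by immigrant workers 84.1, personal remittances received from nationals working abroad 107.6.)

257.9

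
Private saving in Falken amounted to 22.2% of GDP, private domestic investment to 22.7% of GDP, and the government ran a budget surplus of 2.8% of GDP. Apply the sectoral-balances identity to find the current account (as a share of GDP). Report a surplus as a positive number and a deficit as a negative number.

By the sectoral-balances identity, CA = (S_private - I) + (T - G).
Private balance = 22.2 - 22.7 = -0.5
Government balance (T - G) = 2.8
CA = -0.5 + 2.8 = 2.3

2.3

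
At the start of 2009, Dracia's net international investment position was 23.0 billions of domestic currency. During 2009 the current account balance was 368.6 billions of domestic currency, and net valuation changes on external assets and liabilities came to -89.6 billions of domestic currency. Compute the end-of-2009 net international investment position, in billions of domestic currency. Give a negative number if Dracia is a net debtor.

Change in NIIP = current account + net valuation change = 368.6 + (-89.6) = 279.0
End-of-year NIIP = 23.0 + 279.0 = 302.0

302.0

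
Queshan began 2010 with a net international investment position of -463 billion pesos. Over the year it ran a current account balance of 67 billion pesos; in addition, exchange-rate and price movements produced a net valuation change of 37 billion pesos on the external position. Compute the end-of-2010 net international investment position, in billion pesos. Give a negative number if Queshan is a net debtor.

Change in NIIP = current account + net valuation change = 67 + 37 = 104
End-of-year NIIP = -463 + 104 = -359

-359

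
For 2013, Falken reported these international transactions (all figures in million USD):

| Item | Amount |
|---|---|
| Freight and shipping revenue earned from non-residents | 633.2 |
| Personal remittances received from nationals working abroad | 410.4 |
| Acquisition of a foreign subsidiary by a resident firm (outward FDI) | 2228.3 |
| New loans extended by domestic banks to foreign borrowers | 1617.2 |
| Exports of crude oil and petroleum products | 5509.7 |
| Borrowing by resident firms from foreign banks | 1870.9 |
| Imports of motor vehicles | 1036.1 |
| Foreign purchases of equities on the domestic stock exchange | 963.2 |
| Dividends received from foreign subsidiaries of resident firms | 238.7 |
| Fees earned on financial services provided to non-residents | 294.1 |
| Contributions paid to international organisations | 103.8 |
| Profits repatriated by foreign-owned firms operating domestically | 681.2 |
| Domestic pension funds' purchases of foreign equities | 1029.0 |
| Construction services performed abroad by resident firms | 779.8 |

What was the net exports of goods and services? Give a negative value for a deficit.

Goods: 5509.7 - 1036.1 = 4473.6
Services: 633.2 + 779.8 + 294.1 = 1707.1
Trade balance = 4473.6 + 1707.1 = 6180.7
(Excluded from the trade balance — secondary income: personal remittances received from nationals working abroad 410.4, contributions paid to international organisations 103.8; financial account: acquisition of a foreign subsidiary by a resident firm (outward FDI) 2228.3, new loans extended by domestic banks to foreign borrowers 1617.2, borrowing by resident firms from foreign banks 1870.9, foreign purchases of equities on the domestic stock exchange 963.2, domestic pension funds' purchases of foreign equities 1029.0; primary income: dividends received from foreign subsidiaries of resident firms 238.7, profits repatriated by foreign-owned firms operating domestically 681.2.)

6180.7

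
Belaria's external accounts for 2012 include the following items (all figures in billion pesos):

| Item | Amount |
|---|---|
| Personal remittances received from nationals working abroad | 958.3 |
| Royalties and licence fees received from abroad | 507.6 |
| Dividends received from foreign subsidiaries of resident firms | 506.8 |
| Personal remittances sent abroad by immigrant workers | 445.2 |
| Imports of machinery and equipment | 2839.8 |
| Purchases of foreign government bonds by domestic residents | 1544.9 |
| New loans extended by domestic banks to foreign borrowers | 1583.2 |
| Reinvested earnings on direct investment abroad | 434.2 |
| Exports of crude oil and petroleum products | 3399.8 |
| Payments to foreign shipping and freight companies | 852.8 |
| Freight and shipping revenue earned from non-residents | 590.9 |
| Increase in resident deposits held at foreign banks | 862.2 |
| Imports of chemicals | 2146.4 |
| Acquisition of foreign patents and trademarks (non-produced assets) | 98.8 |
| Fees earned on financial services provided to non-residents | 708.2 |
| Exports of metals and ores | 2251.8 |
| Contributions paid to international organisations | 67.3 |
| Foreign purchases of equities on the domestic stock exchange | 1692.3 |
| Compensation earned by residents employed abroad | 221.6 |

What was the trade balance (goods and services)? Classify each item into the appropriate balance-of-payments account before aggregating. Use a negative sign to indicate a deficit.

Goods: 3399.8 - 2839.8 + 2251.8 - 2146.4 = 665.4
Services: 708.2 + 507.6 - 852.8 + 590.9 = 953.9
Trade balance = 665.4 + 953.9 = 1619.3
(Excluded from the trade balance — secondary income: personal remittances received from nationals working abroad 958.3, personal remittances sent abroad by immigrant workers 445.2, contributions paid to international organisations 67.3; primary income: dividends received from foreign subsidiaries of resident firms 506.8, reinvested earnings on direct investment abroad 434.2, compensation earned by residents employed abroad 221.6; financial account: purchases of foreign government bonds by domestic residents 1544.9, new loans extended by domestic banks to foreign borrowers 1583.2, increase in resident deposits held at foreign banks 862.2, foreign purchases of equities on the domestic stock exchange 1692.3; capital account: acquisition of foreign patents and trademarks (non-produced assets) 98.8.)

1619.3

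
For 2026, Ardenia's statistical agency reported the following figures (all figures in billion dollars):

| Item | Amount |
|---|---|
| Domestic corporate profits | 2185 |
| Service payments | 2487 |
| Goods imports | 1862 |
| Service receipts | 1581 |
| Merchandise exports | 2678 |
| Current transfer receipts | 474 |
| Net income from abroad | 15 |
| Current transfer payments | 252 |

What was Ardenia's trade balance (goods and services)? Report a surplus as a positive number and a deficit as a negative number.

Goods balance = 2678 - 1862 = 816
Services balance = 1581 - 2487 = -906
Trade balance (goods + services) = 816 + (-906) = -90

-90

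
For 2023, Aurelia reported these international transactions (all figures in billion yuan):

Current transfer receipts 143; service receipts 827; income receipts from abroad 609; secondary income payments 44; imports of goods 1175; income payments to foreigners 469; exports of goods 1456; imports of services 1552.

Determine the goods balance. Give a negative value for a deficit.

281

Goods balance = 1456 - 1175 = 281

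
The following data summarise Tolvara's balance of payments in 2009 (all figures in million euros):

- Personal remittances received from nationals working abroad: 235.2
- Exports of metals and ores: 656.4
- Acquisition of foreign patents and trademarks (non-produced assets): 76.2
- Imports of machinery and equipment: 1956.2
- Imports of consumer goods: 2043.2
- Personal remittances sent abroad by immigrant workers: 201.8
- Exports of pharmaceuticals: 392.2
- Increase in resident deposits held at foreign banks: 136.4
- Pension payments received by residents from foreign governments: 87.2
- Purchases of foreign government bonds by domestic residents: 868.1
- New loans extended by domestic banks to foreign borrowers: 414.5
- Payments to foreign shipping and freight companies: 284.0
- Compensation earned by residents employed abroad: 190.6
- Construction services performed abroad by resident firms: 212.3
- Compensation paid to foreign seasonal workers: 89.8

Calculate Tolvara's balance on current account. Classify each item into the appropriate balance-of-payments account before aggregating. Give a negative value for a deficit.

-2801.1

Goods: 392.2 + 656.4 - 1956.2 - 2043.2 = -2950.8
Services: 212.3 - 284.0 = -71.7
Primary income: -89.8 + 190.6 = 100.8
Secondary income: 235.2 + 87.2 - 201.8 = 120.6
Current account = (-2950.8) + (-71.7) + 100.8 + 120.6 = -2801.1
(Excluded from the current account — capital account: acquisition of foreign patents and trademarks (non-produced assets) 76.2; financial account: increase in resident deposits held at foreign banks 136.4, purchases of foreign government bonds by domestic residents 868.1, new loans extended by domestic banks to foreign borrowers 414.5.)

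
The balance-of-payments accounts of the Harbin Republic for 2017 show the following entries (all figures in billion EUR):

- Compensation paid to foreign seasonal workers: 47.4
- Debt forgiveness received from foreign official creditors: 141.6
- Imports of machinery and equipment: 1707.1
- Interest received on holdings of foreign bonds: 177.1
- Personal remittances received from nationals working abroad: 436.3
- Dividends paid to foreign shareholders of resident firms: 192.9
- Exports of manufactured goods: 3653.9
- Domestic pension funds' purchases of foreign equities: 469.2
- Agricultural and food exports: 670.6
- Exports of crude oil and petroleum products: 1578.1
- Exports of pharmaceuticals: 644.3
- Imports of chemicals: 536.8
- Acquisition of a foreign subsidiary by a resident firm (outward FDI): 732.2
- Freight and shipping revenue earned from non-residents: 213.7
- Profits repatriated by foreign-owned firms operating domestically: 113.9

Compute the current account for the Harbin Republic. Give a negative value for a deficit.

4775.9

Goods: 644.3 + 670.6 + 1578.1 - 1707.1 + 3653.9 - 536.8 = 4303.0
Services: 213.7
Primary income: -47.4 - 113.9 + 177.1 - 192.9 = -177.1
Secondary income: 436.3
Current account = 4303.0 + 213.7 + (-177.1) + 436.3 = 4775.9
(Excluded from the current account — capital account: debt forgiveness received from foreign official creditors 141.6; financial account: domestic pension funds' purchases of foreign equities 469.2, acquisition of a foreign subsidiary by a resident firm (outward FDI) 732.2.)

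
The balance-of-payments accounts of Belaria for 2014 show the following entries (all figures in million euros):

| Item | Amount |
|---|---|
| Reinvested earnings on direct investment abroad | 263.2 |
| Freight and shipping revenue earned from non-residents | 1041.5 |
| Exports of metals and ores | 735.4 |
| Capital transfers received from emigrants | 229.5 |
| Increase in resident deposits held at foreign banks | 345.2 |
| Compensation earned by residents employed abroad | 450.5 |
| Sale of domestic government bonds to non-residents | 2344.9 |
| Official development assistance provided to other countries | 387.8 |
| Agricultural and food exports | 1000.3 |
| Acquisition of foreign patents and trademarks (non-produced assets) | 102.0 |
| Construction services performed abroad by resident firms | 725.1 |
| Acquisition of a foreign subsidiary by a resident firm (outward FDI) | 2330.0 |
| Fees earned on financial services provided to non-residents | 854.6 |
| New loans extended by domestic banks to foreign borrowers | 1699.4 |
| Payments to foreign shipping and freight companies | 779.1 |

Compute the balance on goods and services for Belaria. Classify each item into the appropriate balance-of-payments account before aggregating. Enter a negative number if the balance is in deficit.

3577.8

Goods: 1000.3 + 735.4 = 1735.7
Services: 854.6 + 725.1 - 779.1 + 1041.5 = 1842.1
Trade balance = 1735.7 + 1842.1 = 3577.8
(Excluded from the trade balance — primary income: reinvested earnings on direct investment abroad 263.2, compensation earned by residents employed abroad 450.5; capital account: capital transfers received from emigrants 229.5, acquisition of foreign patents and trademarks (non-produced assets) 102.0; financial account: increase in resident deposits held at foreign banks 345.2, sale of domestic government bonds to non-residents 2344.9, acquisition of a foreign subsidiary by a resident firm (outward FDI) 2330.0, new loans extended by domestic banks to foreign borrowers 1699.4; secondary income: official development assistance provided to other countries 387.8.)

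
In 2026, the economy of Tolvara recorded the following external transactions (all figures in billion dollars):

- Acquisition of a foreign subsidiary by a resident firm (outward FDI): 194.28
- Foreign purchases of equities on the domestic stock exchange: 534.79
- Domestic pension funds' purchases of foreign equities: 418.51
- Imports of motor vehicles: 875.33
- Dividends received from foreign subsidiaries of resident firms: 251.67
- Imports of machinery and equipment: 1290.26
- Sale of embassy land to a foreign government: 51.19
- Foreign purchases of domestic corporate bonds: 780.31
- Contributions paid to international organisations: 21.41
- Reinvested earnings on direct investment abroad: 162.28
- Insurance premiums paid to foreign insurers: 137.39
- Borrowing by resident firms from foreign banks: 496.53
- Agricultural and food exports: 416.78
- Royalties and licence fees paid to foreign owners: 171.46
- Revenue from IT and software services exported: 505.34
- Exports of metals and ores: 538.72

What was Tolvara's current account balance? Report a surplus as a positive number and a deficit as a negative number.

Goods: 538.72 - 875.33 + 416.78 - 1290.26 = -1210.09
Services: -171.46 + 505.34 - 137.39 = 196.49
Primary income: 251.67 + 162.28 = 413.95
Secondary income: -21.41
Current account = (-1210.09) + 196.49 + 413.95 + (-21.41) = -621.06
(Excluded from the current account — financial account: acquisition of a foreign subsidiary by a resident firm (outward FDI) 194.28, foreign purchases of equities on the domestic stock exchange 534.79, domestic pension funds' purchases of foreign equities 418.51, foreign purchases of domestic corporate bonds 780.31, borrowing by resident firms from foreign banks 496.53; capital account: sale of embassy land to a foreign government 51.19.)

-621.06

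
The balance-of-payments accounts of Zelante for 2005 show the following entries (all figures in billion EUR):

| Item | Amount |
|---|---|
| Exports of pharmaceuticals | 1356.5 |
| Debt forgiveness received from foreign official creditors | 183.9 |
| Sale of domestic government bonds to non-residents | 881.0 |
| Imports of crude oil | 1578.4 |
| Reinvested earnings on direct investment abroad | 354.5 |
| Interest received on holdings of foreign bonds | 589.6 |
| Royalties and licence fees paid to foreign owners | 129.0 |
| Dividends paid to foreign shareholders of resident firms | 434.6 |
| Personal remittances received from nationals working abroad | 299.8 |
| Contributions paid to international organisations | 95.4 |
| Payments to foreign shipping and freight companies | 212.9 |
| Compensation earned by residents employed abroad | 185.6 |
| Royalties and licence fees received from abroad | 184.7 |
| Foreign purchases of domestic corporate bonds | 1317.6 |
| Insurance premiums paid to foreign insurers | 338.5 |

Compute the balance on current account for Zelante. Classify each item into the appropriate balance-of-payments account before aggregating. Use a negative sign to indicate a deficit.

181.9

Goods: 1356.5 - 1578.4 = -221.9
Services: 184.7 - 338.5 - 212.9 - 129.0 = -495.7
Primary income: 185.6 + 354.5 - 434.6 + 589.6 = 695.1
Secondary income: 299.8 - 95.4 = 204.4
Current account = (-221.9) + (-495.7) + 695.1 + 204.4 = 181.9
(Excluded from the current account — capital account: debt forgiveness received from foreign official creditors 183.9; financial account: sale of domestic government bonds to non-residents 881.0, foreign purchases of domestic corporate bonds 1317.6.)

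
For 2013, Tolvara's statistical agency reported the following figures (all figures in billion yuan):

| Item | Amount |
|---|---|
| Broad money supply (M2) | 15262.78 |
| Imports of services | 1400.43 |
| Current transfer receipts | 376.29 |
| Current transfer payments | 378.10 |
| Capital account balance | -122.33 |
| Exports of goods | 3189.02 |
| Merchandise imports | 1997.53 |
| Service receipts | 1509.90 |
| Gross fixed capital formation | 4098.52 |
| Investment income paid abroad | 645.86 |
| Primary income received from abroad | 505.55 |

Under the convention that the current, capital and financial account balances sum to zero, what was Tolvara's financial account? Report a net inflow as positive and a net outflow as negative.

Goods balance = 3189.02 - 1997.53 = 1191.49
Services balance = 1509.90 - 1400.43 = 109.47
Trade balance (goods + services) = 1191.49 + 109.47 = 1300.96
Net primary income = 505.55 - 645.86 = -140.31
Net secondary income = 376.29 - 378.10 = -1.81
Current account = 1300.96 + (-140.31) + (-1.81) = 1158.84
Financial account = -(1158.84 + (-122.33)) = -1036.51

-1036.51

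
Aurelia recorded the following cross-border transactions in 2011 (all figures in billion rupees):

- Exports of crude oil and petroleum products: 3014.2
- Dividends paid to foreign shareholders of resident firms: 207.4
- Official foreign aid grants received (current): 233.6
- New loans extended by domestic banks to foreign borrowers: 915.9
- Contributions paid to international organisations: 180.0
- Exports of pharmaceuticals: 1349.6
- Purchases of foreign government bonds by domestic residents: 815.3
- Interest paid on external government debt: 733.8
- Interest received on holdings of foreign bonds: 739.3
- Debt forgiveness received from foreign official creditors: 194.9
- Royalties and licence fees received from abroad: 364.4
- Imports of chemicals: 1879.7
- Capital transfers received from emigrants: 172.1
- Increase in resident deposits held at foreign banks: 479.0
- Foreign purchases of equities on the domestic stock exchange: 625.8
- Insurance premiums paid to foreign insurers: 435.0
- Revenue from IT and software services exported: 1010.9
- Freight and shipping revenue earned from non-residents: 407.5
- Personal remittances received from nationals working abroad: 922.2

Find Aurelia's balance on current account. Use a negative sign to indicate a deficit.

Goods: -1879.7 + 1349.6 + 3014.2 = 2484.1
Services: 1010.9 + 364.4 + 407.5 - 435.0 = 1347.8
Primary income: 739.3 - 207.4 - 733.8 = -201.9
Secondary income: 233.6 + 922.2 - 180.0 = 975.8
Current account = 2484.1 + 1347.8 + (-201.9) + 975.8 = 4605.8
(Excluded from the current account — financial account: new loans extended by domestic banks to foreign borrowers 915.9, purchases of foreign government bonds by domestic residents 815.3, increase in resident deposits held at foreign banks 479.0, foreign purchases of equities on the domestic stock exchange 625.8; capital account: debt forgiveness received from foreign official creditors 194.9, capital transfers received from emigrants 172.1.)

4605.8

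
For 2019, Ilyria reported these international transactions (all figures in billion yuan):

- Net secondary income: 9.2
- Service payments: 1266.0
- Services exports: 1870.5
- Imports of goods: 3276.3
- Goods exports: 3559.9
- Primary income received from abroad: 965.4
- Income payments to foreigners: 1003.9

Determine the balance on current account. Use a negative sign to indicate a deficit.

Goods balance = 3559.9 - 3276.3 = 283.6
Services balance = 1870.5 - 1266.0 = 604.5
Trade balance (goods + services) = 283.6 + 604.5 = 888.1
Net primary income = 965.4 - 1003.9 = -38.5
Net secondary income = 9.2
Current account = 888.1 + (-38.5) + 9.2 = 858.8

858.8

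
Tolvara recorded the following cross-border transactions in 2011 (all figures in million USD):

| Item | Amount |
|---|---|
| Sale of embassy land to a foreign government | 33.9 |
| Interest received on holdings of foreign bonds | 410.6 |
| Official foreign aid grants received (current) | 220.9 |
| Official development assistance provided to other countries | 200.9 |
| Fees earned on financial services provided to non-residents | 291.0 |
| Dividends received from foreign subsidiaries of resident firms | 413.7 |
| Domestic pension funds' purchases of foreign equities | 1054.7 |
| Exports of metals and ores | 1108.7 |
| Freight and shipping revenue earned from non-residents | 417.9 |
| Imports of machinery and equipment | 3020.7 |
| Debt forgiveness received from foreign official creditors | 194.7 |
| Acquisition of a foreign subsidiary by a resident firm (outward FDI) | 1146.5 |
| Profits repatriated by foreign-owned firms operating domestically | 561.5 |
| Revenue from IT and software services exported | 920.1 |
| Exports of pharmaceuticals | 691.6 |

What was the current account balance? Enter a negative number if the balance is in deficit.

Goods: -3020.7 + 1108.7 + 691.6 = -1220.4
Services: 291.0 + 417.9 + 920.1 = 1629.0
Primary income: 410.6 + 413.7 - 561.5 = 262.8
Secondary income: -200.9 + 220.9 = 20.0
Current account = (-1220.4) + 1629.0 + 262.8 + 20.0 = 691.4
(Excluded from the current account — capital account: sale of embassy land to a foreign government 33.9, debt forgiveness received from foreign official creditors 194.7; financial account: domestic pension funds' purchases of foreign equities 1054.7, acquisition of a foreign subsidiary by a resident firm (outward FDI) 1146.5.)

691.4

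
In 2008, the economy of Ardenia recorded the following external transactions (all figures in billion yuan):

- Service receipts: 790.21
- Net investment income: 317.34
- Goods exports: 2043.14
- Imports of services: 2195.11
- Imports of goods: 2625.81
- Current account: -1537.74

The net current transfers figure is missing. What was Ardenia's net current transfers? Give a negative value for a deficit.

Current account = goods balance + services balance + net primary income + net secondary income
Sum of the known components = -1670.23
Net current transfers = CA - (known components) = -1537.74 - (-1670.23) = 132.49

132.49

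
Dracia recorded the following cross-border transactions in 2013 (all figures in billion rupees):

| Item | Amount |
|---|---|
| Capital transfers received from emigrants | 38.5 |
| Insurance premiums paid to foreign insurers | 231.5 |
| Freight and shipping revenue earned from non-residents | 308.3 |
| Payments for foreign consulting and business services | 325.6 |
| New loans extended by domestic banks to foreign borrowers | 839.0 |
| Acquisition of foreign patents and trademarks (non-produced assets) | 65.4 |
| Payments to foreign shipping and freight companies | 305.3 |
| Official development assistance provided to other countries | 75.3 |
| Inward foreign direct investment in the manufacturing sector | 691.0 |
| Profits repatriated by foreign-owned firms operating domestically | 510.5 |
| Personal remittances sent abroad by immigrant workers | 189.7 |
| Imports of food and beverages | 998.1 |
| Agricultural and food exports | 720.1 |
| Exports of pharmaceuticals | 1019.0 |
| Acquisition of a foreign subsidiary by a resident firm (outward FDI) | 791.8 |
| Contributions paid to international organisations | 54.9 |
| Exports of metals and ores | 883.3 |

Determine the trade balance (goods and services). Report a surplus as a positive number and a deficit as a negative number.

Goods: 1019.0 + 883.3 - 998.1 + 720.1 = 1624.3
Services: -325.6 - 231.5 + 308.3 - 305.3 = -554.1
Trade balance = 1624.3 + (-554.1) = 1070.2
(Excluded from the trade balance — capital account: capital transfers received from emigrants 38.5, acquisition of foreign patents and trademarks (non-produced assets) 65.4; financial account: new loans extended by domestic banks to foreign borrowers 839.0, inward foreign direct investment in the manufacturing sector 691.0, acquisition of a foreign subsidiary by a resident firm (outward FDI) 791.8; secondary income: official development assistance provided to other countries 75.3, personal remittances sent abroad by immigrant workers 189.7, contributions paid to international organisations 54.9; primary income: profits repatriated by foreign-owned firms operating domestically 510.5.)

1070.2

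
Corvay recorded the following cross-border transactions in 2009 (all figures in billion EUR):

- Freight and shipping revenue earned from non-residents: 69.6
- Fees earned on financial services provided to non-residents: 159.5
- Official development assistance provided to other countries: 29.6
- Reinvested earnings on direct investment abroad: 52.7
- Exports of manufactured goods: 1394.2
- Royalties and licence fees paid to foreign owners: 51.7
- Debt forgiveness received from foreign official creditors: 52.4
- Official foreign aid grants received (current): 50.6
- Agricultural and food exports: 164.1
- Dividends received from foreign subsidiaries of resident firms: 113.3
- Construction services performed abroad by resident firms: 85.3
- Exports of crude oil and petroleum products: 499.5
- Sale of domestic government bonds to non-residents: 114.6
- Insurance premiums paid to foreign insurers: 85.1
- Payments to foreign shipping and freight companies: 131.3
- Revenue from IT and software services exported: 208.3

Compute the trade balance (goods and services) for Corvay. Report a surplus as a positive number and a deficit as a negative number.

Goods: 164.1 + 499.5 + 1394.2 = 2057.8
Services: -51.7 + 159.5 - 131.3 - 85.1 + 208.3 + 85.3 + 69.6 = 254.6
Trade balance = 2057.8 + 254.6 = 2312.4
(Excluded from the trade balance — secondary income: official development assistance provided to other countries 29.6, official foreign aid grants received (current) 50.6; primary income: reinvested earnings on direct investment abroad 52.7, dividends received from foreign subsidiaries of resident firms 113.3; capital account: debt forgiveness received from foreign official creditors 52.4; financial account: sale of domestic government bonds to non-residents 114.6.)

2312.4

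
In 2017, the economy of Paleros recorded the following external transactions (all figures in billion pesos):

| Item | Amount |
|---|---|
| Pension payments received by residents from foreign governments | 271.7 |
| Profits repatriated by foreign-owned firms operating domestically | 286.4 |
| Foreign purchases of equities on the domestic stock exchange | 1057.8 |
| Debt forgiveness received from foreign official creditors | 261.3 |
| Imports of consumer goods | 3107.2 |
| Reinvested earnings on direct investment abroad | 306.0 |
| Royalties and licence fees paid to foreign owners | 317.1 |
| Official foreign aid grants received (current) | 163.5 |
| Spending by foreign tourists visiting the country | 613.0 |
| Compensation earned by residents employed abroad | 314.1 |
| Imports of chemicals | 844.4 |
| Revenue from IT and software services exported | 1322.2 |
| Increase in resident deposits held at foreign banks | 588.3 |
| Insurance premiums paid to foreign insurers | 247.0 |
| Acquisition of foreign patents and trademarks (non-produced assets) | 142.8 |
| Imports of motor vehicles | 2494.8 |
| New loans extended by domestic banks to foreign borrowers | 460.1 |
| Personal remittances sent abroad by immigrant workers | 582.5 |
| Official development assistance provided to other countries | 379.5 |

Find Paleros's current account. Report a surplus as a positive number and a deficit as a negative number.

Goods: -2494.8 - 3107.2 - 844.4 = -6446.4
Services: -317.1 - 247.0 + 613.0 + 1322.2 = 1371.1
Primary income: 306.0 + 314.1 - 286.4 = 333.7
Secondary income: 271.7 + 163.5 - 379.5 - 582.5 = -526.8
Current account = (-6446.4) + 1371.1 + 333.7 + (-526.8) = -5268.4
(Excluded from the current account — financial account: foreign purchases of equities on the domestic stock exchange 1057.8, increase in resident deposits held at foreign banks 588.3, new loans extended by domestic banks to foreign borrowers 460.1; capital account: debt forgiveness received from foreign official creditors 261.3, acquisition of foreign patents and trademarks (non-produced assets) 142.8.)

-5268.4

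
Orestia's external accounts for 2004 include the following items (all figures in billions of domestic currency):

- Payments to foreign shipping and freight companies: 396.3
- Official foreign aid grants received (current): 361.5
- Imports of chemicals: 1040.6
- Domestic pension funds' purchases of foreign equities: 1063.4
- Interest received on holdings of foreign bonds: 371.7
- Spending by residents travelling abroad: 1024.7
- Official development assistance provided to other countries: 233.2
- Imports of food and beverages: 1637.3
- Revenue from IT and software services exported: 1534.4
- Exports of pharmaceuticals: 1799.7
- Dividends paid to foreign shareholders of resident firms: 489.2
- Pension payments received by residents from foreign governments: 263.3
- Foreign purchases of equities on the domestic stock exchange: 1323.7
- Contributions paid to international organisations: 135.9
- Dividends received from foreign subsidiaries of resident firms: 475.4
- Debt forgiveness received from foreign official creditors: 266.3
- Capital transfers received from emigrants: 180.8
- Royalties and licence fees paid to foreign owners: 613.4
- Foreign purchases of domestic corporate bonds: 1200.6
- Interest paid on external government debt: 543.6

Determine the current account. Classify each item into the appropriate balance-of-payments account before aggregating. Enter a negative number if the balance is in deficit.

-1308.2

Goods: -1637.3 - 1040.6 + 1799.7 = -878.2
Services: -396.3 - 1024.7 + 1534.4 - 613.4 = -500.0
Primary income: -543.6 + 475.4 + 371.7 - 489.2 = -185.7
Secondary income: 361.5 + 263.3 - 233.2 - 135.9 = 255.7
Current account = (-878.2) + (-500.0) + (-185.7) + 255.7 = -1308.2
(Excluded from the current account — financial account: domestic pension funds' purchases of foreign equities 1063.4, foreign purchases of equities on the domestic stock exchange 1323.7, foreign purchases of domestic corporate bonds 1200.6; capital account: debt forgiveness received from foreign official creditors 266.3, capital transfers received from emigrants 180.8.)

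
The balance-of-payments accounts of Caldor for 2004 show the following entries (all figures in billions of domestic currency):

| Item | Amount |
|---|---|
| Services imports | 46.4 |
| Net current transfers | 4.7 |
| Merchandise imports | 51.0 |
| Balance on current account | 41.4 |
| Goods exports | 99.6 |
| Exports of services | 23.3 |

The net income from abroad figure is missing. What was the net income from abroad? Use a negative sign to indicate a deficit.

11.2

Current account = goods balance + services balance + net primary income + net secondary income
Sum of the known components = 30.2
Net income from abroad = CA - (known components) = 41.4 - 30.2 = 11.2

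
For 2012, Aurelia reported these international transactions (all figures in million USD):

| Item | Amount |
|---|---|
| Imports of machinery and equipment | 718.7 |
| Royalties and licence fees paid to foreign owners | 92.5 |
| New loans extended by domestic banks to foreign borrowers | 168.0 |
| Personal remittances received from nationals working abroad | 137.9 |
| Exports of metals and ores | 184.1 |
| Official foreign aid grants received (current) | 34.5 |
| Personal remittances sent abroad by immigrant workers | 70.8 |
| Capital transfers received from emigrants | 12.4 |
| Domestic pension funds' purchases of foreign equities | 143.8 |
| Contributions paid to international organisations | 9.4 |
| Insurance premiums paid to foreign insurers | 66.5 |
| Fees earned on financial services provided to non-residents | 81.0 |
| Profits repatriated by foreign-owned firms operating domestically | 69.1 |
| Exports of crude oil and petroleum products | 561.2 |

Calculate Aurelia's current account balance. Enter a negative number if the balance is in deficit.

-28.3

Goods: -718.7 + 184.1 + 561.2 = 26.6
Services: -92.5 - 66.5 + 81.0 = -78.0
Primary income: -69.1
Secondary income: -9.4 + 137.9 - 70.8 + 34.5 = 92.2
Current account = 26.6 + (-78.0) + (-69.1) + 92.2 = -28.3
(Excluded from the current account — financial account: new loans extended by domestic banks to foreign borrowers 168.0, domestic pension funds' purchases of foreign equities 143.8; capital account: capital transfers received from emigrants 12.4.)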